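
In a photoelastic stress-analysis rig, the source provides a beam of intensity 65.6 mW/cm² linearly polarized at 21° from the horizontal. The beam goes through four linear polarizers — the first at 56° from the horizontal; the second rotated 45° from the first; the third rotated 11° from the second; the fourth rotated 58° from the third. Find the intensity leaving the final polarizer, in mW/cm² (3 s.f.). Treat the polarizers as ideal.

I ≈ 5.96 mW/cm²

By Malus's law, I₁ = 65.6 mW/cm² · cos²(35°) = 44.02 mW/cm².
I₂ = I₁ · cos²(45°) = 44.02 · 0.5 = 22.01 mW/cm².
I₃ = I₂ · cos²(11°) = 22.01 · 0.9636 = 21.21 mW/cm².
I₄ = I₃ · cos²(58°) = 21.21 · 0.2808 = 5.955 mW/cm².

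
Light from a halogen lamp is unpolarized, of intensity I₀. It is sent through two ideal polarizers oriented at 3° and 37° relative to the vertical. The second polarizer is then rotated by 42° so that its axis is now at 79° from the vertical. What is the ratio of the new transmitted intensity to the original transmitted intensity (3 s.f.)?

I_new/I_old ≈ 0.0852

Before rotation:
Unpolarized light through the first polarizer → I₁ = ½ I₀, now polarized at 3°.
I₂ = I₁ cos²(37° − 3°) = 0.5 I₀ · cos²(34°) = 0.3437 I₀.
After rotation:
Unpolarized light through the first polarizer → I₁ = ½ I₀, now polarized at 3°.
I₂ = I₁ cos²(79° − 3°) = 0.5 I₀ · cos²(76°) = 0.02926 I₀.
Ratio = 0.02926 / 0.3437 = 0.08515.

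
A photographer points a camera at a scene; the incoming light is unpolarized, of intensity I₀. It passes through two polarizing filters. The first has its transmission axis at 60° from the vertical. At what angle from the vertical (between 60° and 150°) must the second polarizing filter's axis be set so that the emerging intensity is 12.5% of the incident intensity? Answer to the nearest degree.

θ ≈ 120°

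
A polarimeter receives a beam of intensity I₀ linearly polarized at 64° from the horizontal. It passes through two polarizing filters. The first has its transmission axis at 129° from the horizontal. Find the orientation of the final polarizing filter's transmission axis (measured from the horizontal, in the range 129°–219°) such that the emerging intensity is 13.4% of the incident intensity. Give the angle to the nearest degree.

θ ≈ 159°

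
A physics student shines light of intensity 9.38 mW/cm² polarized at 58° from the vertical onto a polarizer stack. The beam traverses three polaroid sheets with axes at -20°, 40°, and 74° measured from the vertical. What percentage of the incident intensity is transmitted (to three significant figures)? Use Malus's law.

By Malus's law, I₁ = 9.38 mW/cm² · cos²(78°) = 0.4055 mW/cm².
I₂ = I₁ · cos²(60°) = 0.4055 · 0.25 = 0.1014 mW/cm².
I₃ = I₂ · cos²(34°) = 0.1014 · 0.6873 = 0.06967 mW/cm².
That is 0.7428% of the incident intensity.

≈ 0.743%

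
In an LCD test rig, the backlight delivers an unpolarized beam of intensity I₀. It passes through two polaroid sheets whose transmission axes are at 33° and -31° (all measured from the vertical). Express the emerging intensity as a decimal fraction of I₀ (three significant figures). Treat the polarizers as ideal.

≈ 0.0961 I₀

Unpolarized light through the first polarizer → I₁ = ½ I₀, now polarized at 33°.
I₂ = I₁ cos²(-31° − 33°) = 0.5 I₀ · cos²(64°) = 0.09608 I₀.
Transmitted fraction = 0.09608.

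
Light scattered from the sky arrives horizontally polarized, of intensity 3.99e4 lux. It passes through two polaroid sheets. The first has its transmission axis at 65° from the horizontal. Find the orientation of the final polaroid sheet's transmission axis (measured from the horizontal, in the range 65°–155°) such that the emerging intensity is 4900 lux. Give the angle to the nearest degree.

θ ≈ 99°

I₁ = I₀ cos²(65° − 0°) = I₀ cos²(65°) = 0.1786 I₀.
Target fraction: 4900 / 3.99e4 lux = 0.1228 of I₀.
Need I₂/I₀ = 0.1228, so cos²(θ − 65°) = 0.1228 / 0.1786 = 0.6876.
θ − 65° = arccos(√0.6876) = 34.0°, giving θ ≈ 65 + 34.0 = 99.0°.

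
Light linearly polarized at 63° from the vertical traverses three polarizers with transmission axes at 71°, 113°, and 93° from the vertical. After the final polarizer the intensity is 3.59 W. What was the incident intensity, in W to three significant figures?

I₀ ≈ 7.51 W

By Malus's law, I₁ = I₀ cos²(71° − 63°) = I₀ cos²(8°) = 0.9806 I₀.
I₂ = I₁ cos²(113° − 71°) = 0.9806 I₀ · cos²(42°) = 0.5416 I₀.
I₃ = I₂ cos²(93° − 113°) = 0.5416 I₀ · cos²(20°) = 0.4782 I₀.
So 3.59 W = 0.4782 I₀, giving I₀ = 3.59/0.4782 = 7.507 W.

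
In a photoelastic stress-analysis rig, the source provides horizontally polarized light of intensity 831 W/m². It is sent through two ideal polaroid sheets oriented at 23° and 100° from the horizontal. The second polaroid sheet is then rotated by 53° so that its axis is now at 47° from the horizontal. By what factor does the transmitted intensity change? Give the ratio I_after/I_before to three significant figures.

Before rotation:
By Malus's law, I₁ = I₀ cos²(23° − 0°) = I₀ cos²(23°) = 0.8473 I₀.
I₂ = I₁ cos²(100° − 23°) = 0.8473 I₀ · cos²(77°) = 0.04288 I₀.
After rotation:
I₁ = I₀ cos²(23° − 0°) = I₀ cos²(23°) = 0.8473 I₀.
I₂ = I₁ cos²(47° − 23°) = 0.8473 I₀ · cos²(24°) = 0.7072 I₀.
Ratio = 0.7072 / 0.04288 = 16.49.

I_new/I_old ≈ 16.5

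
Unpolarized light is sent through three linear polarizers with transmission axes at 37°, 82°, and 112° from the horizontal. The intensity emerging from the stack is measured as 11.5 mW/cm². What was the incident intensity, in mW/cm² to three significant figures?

Unpolarized light through the first polarizer → I₁ = ½ I₀, now polarized at 37°.
I₂ = I₁ cos²(82° − 37°) = 0.5 I₀ · cos²(45°) = 0.25 I₀.
I₃ = I₂ cos²(112° − 82°) = 0.25 I₀ · cos²(30°) = 0.1875 I₀.
So 11.5 mW/cm² = 0.1875 I₀, giving I₀ = 11.5/0.1875 = 61.33 mW/cm².

I₀ ≈ 61.3 mW/cm²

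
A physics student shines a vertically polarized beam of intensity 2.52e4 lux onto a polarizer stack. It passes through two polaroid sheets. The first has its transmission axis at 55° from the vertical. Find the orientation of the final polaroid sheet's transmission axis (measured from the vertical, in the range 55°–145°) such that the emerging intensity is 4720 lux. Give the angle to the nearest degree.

By Malus's law, I₁ = I₀ cos²(55° − 0°) = I₀ cos²(55°) = 0.329 I₀.
Target fraction: 4720 / 2.52e4 lux = 0.1873 of I₀.
Need I₂/I₀ = 0.1873, so cos²(θ − 55°) = 0.1873 / 0.329 = 0.5693.
θ − 55° = arccos(√0.5693) = 41.0°, giving θ ≈ 55 + 41.0 = 96.0°.

θ ≈ 96°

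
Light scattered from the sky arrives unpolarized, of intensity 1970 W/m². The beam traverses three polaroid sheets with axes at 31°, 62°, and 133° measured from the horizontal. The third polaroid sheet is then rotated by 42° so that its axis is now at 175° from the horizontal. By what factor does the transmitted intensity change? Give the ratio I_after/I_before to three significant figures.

I_new/I_old ≈ 1.44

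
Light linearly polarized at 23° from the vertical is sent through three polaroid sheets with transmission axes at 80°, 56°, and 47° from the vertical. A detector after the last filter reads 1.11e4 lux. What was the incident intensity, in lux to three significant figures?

I₁ = I₀ cos²(80° − 23°) = I₀ cos²(57°) = 0.2966 I₀.
I₂ = I₁ cos²(56° − 80°) = 0.2966 I₀ · cos²(24°) = 0.2476 I₀.
I₃ = I₂ cos²(47° − 56°) = 0.2476 I₀ · cos²(9°) = 0.2415 I₀.
So 1.11e4 lux = 0.2415 I₀, giving I₀ = 1.11e4/0.2415 = 4.596e+04 lux.

I₀ ≈ 4.60e4 lux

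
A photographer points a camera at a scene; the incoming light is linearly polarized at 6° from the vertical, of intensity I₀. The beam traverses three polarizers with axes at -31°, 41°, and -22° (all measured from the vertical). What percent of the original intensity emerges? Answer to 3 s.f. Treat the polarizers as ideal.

≈ 1.26%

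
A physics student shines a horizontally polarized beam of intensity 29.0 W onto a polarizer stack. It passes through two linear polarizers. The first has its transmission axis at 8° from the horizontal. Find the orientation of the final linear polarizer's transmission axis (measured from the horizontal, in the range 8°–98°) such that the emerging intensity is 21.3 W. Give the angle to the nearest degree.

By Malus's law, I₁ = I₀ cos²(8° − 0°) = I₀ cos²(8°) = 0.9806 I₀.
Target fraction: 21.3 / 29.0 W = 0.7345 of I₀.
Need I₂/I₀ = 0.7345, so cos²(θ − 8°) = 0.7345 / 0.9806 = 0.749.
θ − 8° = arccos(√0.749) = 30.1°, giving θ ≈ 8 + 30.1 = 38.1°.

θ ≈ 38°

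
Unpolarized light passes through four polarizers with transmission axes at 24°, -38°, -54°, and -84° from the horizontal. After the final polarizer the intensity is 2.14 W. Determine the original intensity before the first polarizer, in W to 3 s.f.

Unpolarized light through the first polarizer → I₁ = ½ I₀, now polarized at 24°.
I₂ = I₁ cos²(-38° − 24°) = 0.5 I₀ · cos²(62°) = 0.1102 I₀.
I₃ = I₂ cos²(-54° + 38°) = 0.1102 I₀ · cos²(16°) = 0.1018 I₀.
I₄ = I₃ cos²(-84° + 54°) = 0.1018 I₀ · cos²(30°) = 0.07637 I₀.
So 2.14 W = 0.07637 I₀, giving I₀ = 2.14/0.07637 = 28.02 W.

I₀ ≈ 28.0 W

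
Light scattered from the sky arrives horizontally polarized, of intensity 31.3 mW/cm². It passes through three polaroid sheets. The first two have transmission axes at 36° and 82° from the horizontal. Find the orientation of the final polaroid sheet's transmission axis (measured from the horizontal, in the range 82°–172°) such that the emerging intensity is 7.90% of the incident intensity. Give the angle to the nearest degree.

θ ≈ 142°

By Malus's law, I₁ = I₀ cos²(36° − 0°) = I₀ cos²(36°) = 0.6545 I₀.
I₂ = I₁ cos²(82° − 36°) = 0.6545 I₀ · cos²(46°) = 0.3158 I₀.
Need I₃/I₀ = 0.079, so cos²(θ − 82°) = 0.079 / 0.3158 = 0.2501.
θ − 82° = arccos(√0.2501) = 60.0°, giving θ ≈ 82 + 60.0 = 142.0°.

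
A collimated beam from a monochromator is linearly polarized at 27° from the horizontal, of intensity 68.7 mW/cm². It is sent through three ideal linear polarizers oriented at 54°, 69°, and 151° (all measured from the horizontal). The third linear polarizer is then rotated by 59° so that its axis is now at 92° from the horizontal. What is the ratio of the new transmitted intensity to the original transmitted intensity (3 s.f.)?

I_new/I_old ≈ 43.7

Before rotation:
I₁ = I₀ cos²(54° − 27°) = I₀ cos²(27°) = 0.7939 I₀.
I₂ = I₁ cos²(69° − 54°) = 0.7939 I₀ · cos²(15°) = 0.7407 I₀.
I₃ = I₂ cos²(151° − 69°) = 0.7407 I₀ · cos²(82°) = 0.01435 I₀.
After rotation:
I₁ = I₀ cos²(54° − 27°) = I₀ cos²(27°) = 0.7939 I₀.
I₂ = I₁ cos²(69° − 54°) = 0.7939 I₀ · cos²(15°) = 0.7407 I₀.
I₃ = I₂ cos²(92° − 69°) = 0.7407 I₀ · cos²(23°) = 0.6276 I₀.
Ratio = 0.6276 / 0.01435 = 43.75.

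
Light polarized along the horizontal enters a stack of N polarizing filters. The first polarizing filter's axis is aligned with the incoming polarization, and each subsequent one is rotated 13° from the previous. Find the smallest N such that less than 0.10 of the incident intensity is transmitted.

First polarizer is aligned with the polarization: full transmission.
Each further stage multiplies by cos²(13°) = 0.9494.
After N polarizers: T = 0.9494^(N−1). Require T < 0.10 ⇒ N−1 > ln(0.10)/ln(0.9494) = 44.34, so N−1 ≥ 45 and N = 46.
Check: N=46 gives T = 0.09664 < 0.10; N=45 gives T = 0.1018.

N = 46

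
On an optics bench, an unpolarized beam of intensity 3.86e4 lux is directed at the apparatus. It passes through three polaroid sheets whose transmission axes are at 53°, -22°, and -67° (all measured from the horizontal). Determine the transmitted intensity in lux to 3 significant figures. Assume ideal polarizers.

Unpolarized light through the first polarizer → I₁ = 3.86e4 lux/2 = 1.93e+04 lux, polarized at 53°.
I₂ = I₁ · cos²(75°) = 1.93e+04 · 0.06699 = 1293 lux.
I₃ = I₂ · cos²(45°) = 1293 · 0.5 = 646.4 lux.

I ≈ 646 lux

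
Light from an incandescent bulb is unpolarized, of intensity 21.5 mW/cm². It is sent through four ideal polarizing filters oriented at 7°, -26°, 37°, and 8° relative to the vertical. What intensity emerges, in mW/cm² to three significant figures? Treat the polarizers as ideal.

I ≈ 1.19 mW/cm²

Unpolarized light through the first polarizer → I₁ = 21.5 mW/cm²/2 = 10.75 mW/cm², polarized at 7°.
I₂ = I₁ · cos²(33°) = 10.75 · 0.7034 = 7.561 mW/cm².
I₃ = I₂ · cos²(63°) = 7.561 · 0.2061 = 1.558 mW/cm².
I₄ = I₃ · cos²(29°) = 1.558 · 0.765 = 1.192 mW/cm².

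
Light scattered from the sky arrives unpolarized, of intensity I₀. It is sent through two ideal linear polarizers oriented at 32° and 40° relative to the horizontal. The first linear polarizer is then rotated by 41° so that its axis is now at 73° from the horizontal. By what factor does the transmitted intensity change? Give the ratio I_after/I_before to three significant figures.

I_new/I_old ≈ 0.717

Before rotation:
Unpolarized light through the first polarizer → I₁ = ½ I₀, now polarized at 32°.
I₂ = I₁ cos²(40° − 32°) = 0.5 I₀ · cos²(8°) = 0.4903 I₀.
After rotation:
Unpolarized light through the first polarizer → I₁ = ½ I₀, now polarized at 73°.
I₂ = I₁ cos²(40° − 73°) = 0.5 I₀ · cos²(33°) = 0.3517 I₀.
Ratio = 0.3517 / 0.4903 = 0.7173.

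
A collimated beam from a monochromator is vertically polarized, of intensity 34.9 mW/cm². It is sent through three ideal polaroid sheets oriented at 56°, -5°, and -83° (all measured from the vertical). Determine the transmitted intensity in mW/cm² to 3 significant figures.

I ≈ 0.111 mW/cm²

I₁ = 34.9 mW/cm² · cos²(56°) = 10.91 mW/cm².
I₂ = I₁ · cos²(61°) = 10.91 · 0.235 = 2.565 mW/cm².
I₃ = I₂ · cos²(78°) = 2.565 · 0.04323 = 0.1109 mW/cm².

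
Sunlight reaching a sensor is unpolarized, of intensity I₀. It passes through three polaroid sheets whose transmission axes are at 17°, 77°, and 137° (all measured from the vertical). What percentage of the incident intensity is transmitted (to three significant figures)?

Unpolarized light through the first polarizer → I₁ = ½ I₀, now polarized at 17°.
I₂ = I₁ cos²(77° − 17°) = 0.5 I₀ · cos²(60°) = 0.125 I₀.
I₃ = I₂ cos²(137° − 77°) = 0.125 I₀ · cos²(60°) = 0.03125 I₀.
That is 3.125% of the incident intensity.

≈ 3.13%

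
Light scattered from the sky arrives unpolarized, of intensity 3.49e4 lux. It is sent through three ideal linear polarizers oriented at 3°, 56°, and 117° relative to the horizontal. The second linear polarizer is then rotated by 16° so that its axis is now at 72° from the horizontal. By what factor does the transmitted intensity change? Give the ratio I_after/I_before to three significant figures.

Before rotation:
Unpolarized light through the first polarizer → I₁ = ½ I₀, now polarized at 3°.
I₂ = I₁ cos²(56° − 3°) = 0.5 I₀ · cos²(53°) = 0.1811 I₀.
I₃ = I₂ cos²(117° − 56°) = 0.1811 I₀ · cos²(61°) = 0.04256 I₀.
After rotation:
Unpolarized light through the first polarizer → I₁ = ½ I₀, now polarized at 3°.
I₂ = I₁ cos²(72° − 3°) = 0.5 I₀ · cos²(69°) = 0.06421 I₀.
I₃ = I₂ cos²(117° − 72°) = 0.06421 I₀ · cos²(45°) = 0.03211 I₀.
Ratio = 0.03211 / 0.04256 = 0.7543.

I_new/I_old ≈ 0.754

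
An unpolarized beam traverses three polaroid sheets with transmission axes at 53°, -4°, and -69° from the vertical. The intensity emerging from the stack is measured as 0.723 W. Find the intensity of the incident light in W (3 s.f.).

I₀ ≈ 27.3 W

Unpolarized light through the first polarizer → I₁ = ½ I₀, now polarized at 53°.
I₂ = I₁ cos²(-4° − 53°) = 0.5 I₀ · cos²(57°) = 0.1483 I₀.
I₃ = I₂ cos²(-69° + 4°) = 0.1483 I₀ · cos²(65°) = 0.02649 I₀.
So 0.723 W = 0.02649 I₀, giving I₀ = 0.723/0.02649 = 27.29 W.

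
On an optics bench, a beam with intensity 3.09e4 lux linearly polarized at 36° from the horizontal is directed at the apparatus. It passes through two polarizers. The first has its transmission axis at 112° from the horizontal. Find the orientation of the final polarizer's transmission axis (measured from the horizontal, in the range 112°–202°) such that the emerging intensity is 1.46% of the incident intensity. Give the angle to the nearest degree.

I₁ = I₀ cos²(112° − 36°) = I₀ cos²(76°) = 0.05853 I₀.
Need I₂/I₀ = 0.0146, so cos²(θ − 112°) = 0.0146 / 0.05853 = 0.2495.
θ − 112° = arccos(√0.2495) = 60.0°, giving θ ≈ 112 + 60.0 = 172.0°.

θ ≈ 172°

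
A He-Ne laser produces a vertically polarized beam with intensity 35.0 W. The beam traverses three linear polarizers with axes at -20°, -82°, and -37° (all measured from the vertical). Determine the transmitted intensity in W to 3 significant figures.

I₁ = 35.0 W · cos²(20°) = 30.91 W.
I₂ = I₁ · cos²(62°) = 30.91 · 0.2204 = 6.812 W.
I₃ = I₂ · cos²(45°) = 6.812 · 0.5 = 3.406 W.

I ≈ 3.41 W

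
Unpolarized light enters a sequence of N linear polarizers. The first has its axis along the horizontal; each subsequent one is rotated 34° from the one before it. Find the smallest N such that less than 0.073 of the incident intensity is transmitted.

N = 7

First polarizer halves the unpolarized light: factor 1/2.
Each further stage multiplies by cos²(34°) = 0.6873.
After N polarizers: T = 0.5·0.6873^(N−1). Require T < 0.073 ⇒ N−1 > ln(0.073/0.5)/ln(0.6873) = 5.13, so N−1 ≥ 6 and N = 7.
Check: N=7 gives T = 0.05271 < 0.073; N=6 gives T = 0.07669.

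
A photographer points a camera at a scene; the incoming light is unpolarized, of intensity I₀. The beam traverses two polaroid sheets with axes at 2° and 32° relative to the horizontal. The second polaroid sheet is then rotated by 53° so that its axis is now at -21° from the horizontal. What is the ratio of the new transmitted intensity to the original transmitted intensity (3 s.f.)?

I_new/I_old ≈ 1.13

Before rotation:
Unpolarized light through the first polarizer → I₁ = ½ I₀, now polarized at 2°.
I₂ = I₁ cos²(32° − 2°) = 0.5 I₀ · cos²(30°) = 0.375 I₀.
After rotation:
Unpolarized light through the first polarizer → I₁ = ½ I₀, now polarized at 2°.
I₂ = I₁ cos²(-21° − 2°) = 0.5 I₀ · cos²(23°) = 0.4237 I₀.
Ratio = 0.4237 / 0.375 = 1.13.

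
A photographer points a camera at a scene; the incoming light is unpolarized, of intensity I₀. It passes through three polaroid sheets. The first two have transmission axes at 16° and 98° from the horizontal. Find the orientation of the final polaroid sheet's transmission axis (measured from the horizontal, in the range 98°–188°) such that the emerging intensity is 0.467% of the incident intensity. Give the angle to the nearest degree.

Unpolarized light through the first polarizer → I₁ = ½ I₀, now polarized at 16°.
I₂ = I₁ cos²(98° − 16°) = 0.5 I₀ · cos²(82°) = 0.009685 I₀.
Need I₃/I₀ = 0.00467, so cos²(θ − 98°) = 0.00467 / 0.009685 = 0.4822.
θ − 98° = arccos(√0.4822) = 46.0°, giving θ ≈ 98 + 46.0 = 144.0°.

θ ≈ 144°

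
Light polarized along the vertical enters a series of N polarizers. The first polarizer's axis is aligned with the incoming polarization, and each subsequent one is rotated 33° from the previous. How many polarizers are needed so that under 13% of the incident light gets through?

N = 7

First polarizer is aligned with the polarization: full transmission.
Each further stage multiplies by cos²(33°) = 0.7034.
After N polarizers: T = 0.7034^(N−1). Require T < 0.13 ⇒ N−1 > ln(0.13)/ln(0.7034) = 5.80, so N−1 ≥ 6 and N = 7.
Check: N=7 gives T = 0.1211 < 0.13; N=6 gives T = 0.1722.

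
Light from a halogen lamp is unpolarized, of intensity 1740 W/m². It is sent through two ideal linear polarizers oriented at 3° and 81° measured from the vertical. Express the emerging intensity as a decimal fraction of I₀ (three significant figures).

I/I₀ ≈ 0.0216

Unpolarized light through the first polarizer → I₁ = 1740 W/m²/2 = 870 W/m², polarized at 3°.
I₂ = I₁ · cos²(78°) = 870 · 0.04323 = 37.61 W/m².
Transmitted fraction = 0.02161.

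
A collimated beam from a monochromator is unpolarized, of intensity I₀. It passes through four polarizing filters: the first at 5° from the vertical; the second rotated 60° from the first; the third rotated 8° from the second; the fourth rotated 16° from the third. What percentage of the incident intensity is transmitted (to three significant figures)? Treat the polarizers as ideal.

Unpolarized light through the first polarizer → I₁ = ½ I₀, now polarized at 5°.
I₂ = I₁ cos²(60°) = 0.5 · 0.25 I₀ = 0.125 I₀.
I₃ = I₂ cos²(8°) = 0.125 · 0.9806 I₀ = 0.1226 I₀.
I₄ = I₃ cos²(16°) = 0.1226 · 0.924 I₀ = 0.1133 I₀.
That is 11.33% of the incident intensity.

≈ 11.3%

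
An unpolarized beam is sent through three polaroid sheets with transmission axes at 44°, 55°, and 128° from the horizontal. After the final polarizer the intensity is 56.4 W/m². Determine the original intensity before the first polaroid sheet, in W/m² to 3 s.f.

Unpolarized light through the first polarizer → I₁ = ½ I₀, now polarized at 44°.
I₂ = I₁ cos²(55° − 44°) = 0.5 I₀ · cos²(11°) = 0.4818 I₀.
I₃ = I₂ cos²(128° − 55°) = 0.4818 I₀ · cos²(73°) = 0.04118 I₀.
So 56.4 W/m² = 0.04118 I₀, giving I₀ = 56.4/0.04118 = 1369 W/m².

I₀ ≈ 1370 W/m²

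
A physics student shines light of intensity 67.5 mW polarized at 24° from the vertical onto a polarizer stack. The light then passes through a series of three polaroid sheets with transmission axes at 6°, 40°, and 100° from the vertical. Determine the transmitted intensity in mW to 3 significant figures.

I ≈ 10.5 mW

I₁ = 67.5 mW · cos²(18°) = 61.05 mW.
I₂ = I₁ · cos²(34°) = 61.05 · 0.6873 = 41.96 mW.
I₃ = I₂ · cos²(60°) = 41.96 · 0.25 = 10.49 mW.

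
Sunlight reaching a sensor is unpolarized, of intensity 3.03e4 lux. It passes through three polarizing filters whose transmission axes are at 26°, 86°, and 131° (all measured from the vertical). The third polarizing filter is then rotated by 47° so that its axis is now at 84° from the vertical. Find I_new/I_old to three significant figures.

I_new/I_old ≈ 2.00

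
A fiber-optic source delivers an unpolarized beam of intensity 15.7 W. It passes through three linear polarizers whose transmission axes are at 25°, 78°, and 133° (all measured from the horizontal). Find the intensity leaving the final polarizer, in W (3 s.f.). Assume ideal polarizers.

Unpolarized light through the first polarizer → I₁ = 15.7 W/2 = 7.85 W, polarized at 25°.
I₂ = I₁ · cos²(53°) = 7.85 · 0.3622 = 2.843 W.
I₃ = I₂ · cos²(55°) = 2.843 · 0.329 = 0.9354 W.

I ≈ 0.935 W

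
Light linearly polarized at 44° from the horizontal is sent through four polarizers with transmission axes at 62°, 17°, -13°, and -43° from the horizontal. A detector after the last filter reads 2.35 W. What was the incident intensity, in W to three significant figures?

I₀ ≈ 9.24 W

By Malus's law, I₁ = I₀ cos²(62° − 44°) = I₀ cos²(18°) = 0.9045 I₀.
I₂ = I₁ cos²(17° − 62°) = 0.9045 I₀ · cos²(45°) = 0.4523 I₀.
I₃ = I₂ cos²(-13° − 17°) = 0.4523 I₀ · cos²(30°) = 0.3392 I₀.
I₄ = I₃ cos²(-43° + 13°) = 0.3392 I₀ · cos²(30°) = 0.2544 I₀.
So 2.35 W = 0.2544 I₀, giving I₀ = 2.35/0.2544 = 9.238 W.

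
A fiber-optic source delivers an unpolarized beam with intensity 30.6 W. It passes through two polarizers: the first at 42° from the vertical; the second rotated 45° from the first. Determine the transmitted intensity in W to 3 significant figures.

I ≈ 7.65 W

Unpolarized light through the first polarizer → I₁ = 30.6 W/2 = 15.3 W, polarized at 42°.
I₂ = I₁ · cos²(45°) = 15.3 · 0.5 = 7.65 W.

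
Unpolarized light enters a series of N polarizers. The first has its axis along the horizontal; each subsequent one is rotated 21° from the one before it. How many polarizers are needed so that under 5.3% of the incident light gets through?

N = 18

First polarizer halves the unpolarized light: factor 1/2.
Each further stage multiplies by cos²(21°) = 0.8716.
After N polarizers: T = 0.5·0.8716^(N−1). Require T < 0.053 ⇒ N−1 > ln(0.053/0.5)/ln(0.8716) = 16.33, so N−1 ≥ 17 and N = 18.
Check: N=18 gives T = 0.04832 < 0.053; N=17 gives T = 0.05544.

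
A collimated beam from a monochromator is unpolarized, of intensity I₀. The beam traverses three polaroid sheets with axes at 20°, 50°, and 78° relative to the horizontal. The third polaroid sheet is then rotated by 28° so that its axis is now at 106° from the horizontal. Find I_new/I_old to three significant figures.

Before rotation:
Unpolarized light through the first polarizer → I₁ = ½ I₀, now polarized at 20°.
I₂ = I₁ cos²(50° − 20°) = 0.5 I₀ · cos²(30°) = 0.375 I₀.
I₃ = I₂ cos²(78° − 50°) = 0.375 I₀ · cos²(28°) = 0.2923 I₀.
After rotation:
Unpolarized light through the first polarizer → I₁ = ½ I₀, now polarized at 20°.
I₂ = I₁ cos²(50° − 20°) = 0.5 I₀ · cos²(30°) = 0.375 I₀.
I₃ = I₂ cos²(106° − 50°) = 0.375 I₀ · cos²(56°) = 0.1173 I₀.
Ratio = 0.1173 / 0.2923 = 0.4011.

I_new/I_old ≈ 0.401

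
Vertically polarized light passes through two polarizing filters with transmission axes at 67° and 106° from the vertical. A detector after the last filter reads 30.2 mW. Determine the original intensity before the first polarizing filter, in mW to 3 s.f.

I₀ ≈ 328 mW

I₁ = I₀ cos²(67° − 0°) = I₀ cos²(67°) = 0.1527 I₀.
I₂ = I₁ cos²(106° − 67°) = 0.1527 I₀ · cos²(39°) = 0.09221 I₀.
So 30.2 mW = 0.09221 I₀, giving I₀ = 30.2/0.09221 = 327.5 mW.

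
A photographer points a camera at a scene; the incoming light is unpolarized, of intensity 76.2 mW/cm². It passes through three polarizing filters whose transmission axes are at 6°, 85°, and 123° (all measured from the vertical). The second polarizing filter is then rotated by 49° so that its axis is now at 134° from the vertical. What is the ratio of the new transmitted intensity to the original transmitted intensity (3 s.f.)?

Before rotation:
Unpolarized light through the first polarizer → I₁ = ½ I₀, now polarized at 6°.
I₂ = I₁ cos²(85° − 6°) = 0.5 I₀ · cos²(79°) = 0.0182 I₀.
I₃ = I₂ cos²(123° − 85°) = 0.0182 I₀ · cos²(38°) = 0.0113 I₀.
After rotation:
Unpolarized light through the first polarizer → I₁ = ½ I₀, now polarized at 6°.
Angle between axes 1 and 2: 52°. I₂ = 0.5 I₀ · cos²(52°) = 0.1895 I₀.
I₃ = I₂ cos²(123° − 134°) = 0.1895 I₀ · cos²(11°) = 0.1826 I₀.
Ratio = 0.1826 / 0.0113 = 16.16.

I_new/I_old ≈ 16.2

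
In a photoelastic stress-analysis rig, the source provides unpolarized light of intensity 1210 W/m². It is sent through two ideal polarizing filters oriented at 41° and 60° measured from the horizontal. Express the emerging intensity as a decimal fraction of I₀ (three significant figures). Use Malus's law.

Unpolarized light through the first polarizer → I₁ = 1210 W/m²/2 = 605 W/m², polarized at 41°.
I₂ = I₁ · cos²(19°) = 605 · 0.894 = 540.9 W/m².
Transmitted fraction = 0.447.

I/I₀ ≈ 0.447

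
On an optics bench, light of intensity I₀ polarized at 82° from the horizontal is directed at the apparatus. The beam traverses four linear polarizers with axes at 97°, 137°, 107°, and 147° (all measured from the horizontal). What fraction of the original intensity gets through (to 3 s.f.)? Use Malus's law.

≈ 0.241 I₀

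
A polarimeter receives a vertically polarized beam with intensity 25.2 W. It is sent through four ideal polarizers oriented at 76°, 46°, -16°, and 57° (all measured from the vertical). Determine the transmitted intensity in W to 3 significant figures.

I₁ = 25.2 W · cos²(76°) = 1.475 W.
I₂ = I₁ · cos²(30°) = 1.475 · 0.75 = 1.106 W.
I₃ = I₂ · cos²(62°) = 1.106 · 0.2204 = 0.2438 W.
I₄ = I₃ · cos²(73°) = 0.2438 · 0.08548 = 0.02084 W.

I ≈ 0.0208 W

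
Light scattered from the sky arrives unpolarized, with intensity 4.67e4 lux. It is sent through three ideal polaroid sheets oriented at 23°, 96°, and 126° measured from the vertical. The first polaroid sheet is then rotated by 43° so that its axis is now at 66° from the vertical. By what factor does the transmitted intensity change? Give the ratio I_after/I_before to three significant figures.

I_new/I_old ≈ 8.77

Before rotation:
Unpolarized light through the first polarizer → I₁ = ½ I₀, now polarized at 23°.
I₂ = I₁ cos²(96° − 23°) = 0.5 I₀ · cos²(73°) = 0.04274 I₀.
I₃ = I₂ cos²(126° − 96°) = 0.04274 I₀ · cos²(30°) = 0.03206 I₀.
After rotation:
Unpolarized light through the first polarizer → I₁ = ½ I₀, now polarized at 66°.
I₂ = I₁ cos²(96° − 66°) = 0.5 I₀ · cos²(30°) = 0.375 I₀.
I₃ = I₂ cos²(126° − 96°) = 0.375 I₀ · cos²(30°) = 0.2813 I₀.
Ratio = 0.2813 / 0.03206 = 8.774.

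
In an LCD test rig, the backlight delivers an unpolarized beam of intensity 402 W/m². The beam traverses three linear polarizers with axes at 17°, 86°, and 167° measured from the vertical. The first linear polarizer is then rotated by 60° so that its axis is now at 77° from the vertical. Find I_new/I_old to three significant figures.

I_new/I_old ≈ 7.60

Before rotation:
Unpolarized light through the first polarizer → I₁ = ½ I₀, now polarized at 17°.
I₂ = I₁ cos²(86° − 17°) = 0.5 I₀ · cos²(69°) = 0.06421 I₀.
I₃ = I₂ cos²(167° − 86°) = 0.06421 I₀ · cos²(81°) = 0.001571 I₀.
After rotation:
Unpolarized light through the first polarizer → I₁ = ½ I₀, now polarized at 77°.
I₂ = I₁ cos²(86° − 77°) = 0.5 I₀ · cos²(9°) = 0.4878 I₀.
I₃ = I₂ cos²(167° − 86°) = 0.4878 I₀ · cos²(81°) = 0.01194 I₀.
Ratio = 0.01194 / 0.001571 = 7.596.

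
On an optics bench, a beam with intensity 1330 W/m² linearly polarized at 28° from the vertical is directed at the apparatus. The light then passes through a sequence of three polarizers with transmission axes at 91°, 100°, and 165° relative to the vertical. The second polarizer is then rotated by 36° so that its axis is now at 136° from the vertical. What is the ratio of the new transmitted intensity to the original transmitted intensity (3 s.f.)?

I_new/I_old ≈ 2.20

Before rotation:
By Malus's law, I₁ = I₀ cos²(91° − 28°) = I₀ cos²(63°) = 0.2061 I₀.
I₂ = I₁ cos²(100° − 91°) = 0.2061 I₀ · cos²(9°) = 0.2011 I₀.
I₃ = I₂ cos²(165° − 100°) = 0.2011 I₀ · cos²(65°) = 0.03591 I₀.
After rotation:
I₁ = I₀ cos²(91° − 28°) = I₀ cos²(63°) = 0.2061 I₀.
I₂ = I₁ cos²(136° − 91°) = 0.2061 I₀ · cos²(45°) = 0.1031 I₀.
I₃ = I₂ cos²(165° − 136°) = 0.1031 I₀ · cos²(29°) = 0.07883 I₀.
Ratio = 0.07883 / 0.03591 = 2.195.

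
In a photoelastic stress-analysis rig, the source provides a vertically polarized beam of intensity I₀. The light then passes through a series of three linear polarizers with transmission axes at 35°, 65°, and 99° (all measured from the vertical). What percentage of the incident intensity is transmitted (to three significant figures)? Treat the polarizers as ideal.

I₁ = I₀ cos²(35° − 0°) = I₀ cos²(35°) = 0.671 I₀.
I₂ = I₁ cos²(65° − 35°) = 0.671 I₀ · cos²(30°) = 0.5033 I₀.
I₃ = I₂ cos²(99° − 65°) = 0.5033 I₀ · cos²(34°) = 0.3459 I₀.
That is 34.59% of the incident intensity.

≈ 34.6%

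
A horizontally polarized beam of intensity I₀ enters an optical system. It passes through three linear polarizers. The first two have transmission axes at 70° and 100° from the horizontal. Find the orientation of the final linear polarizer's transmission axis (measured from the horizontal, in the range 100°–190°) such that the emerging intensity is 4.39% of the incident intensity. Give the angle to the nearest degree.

I₁ = I₀ cos²(70° − 0°) = I₀ cos²(70°) = 0.117 I₀.
I₂ = I₁ cos²(100° − 70°) = 0.117 I₀ · cos²(30°) = 0.08773 I₀.
Need I₃/I₀ = 0.0439, so cos²(θ − 100°) = 0.0439 / 0.08773 = 0.5004.
θ − 100° = arccos(√0.5004) = 45.0°, giving θ ≈ 100 + 45.0 = 145.0°.

θ ≈ 145°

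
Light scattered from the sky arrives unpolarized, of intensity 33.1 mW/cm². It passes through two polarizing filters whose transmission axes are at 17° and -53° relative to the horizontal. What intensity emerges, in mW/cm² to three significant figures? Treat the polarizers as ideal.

Unpolarized light through the first polarizer → I₁ = 33.1 mW/cm²/2 = 16.55 mW/cm², polarized at 17°.
I₂ = I₁ · cos²(70°) = 16.55 · 0.117 = 1.936 mW/cm².

I ≈ 1.94 mW/cm²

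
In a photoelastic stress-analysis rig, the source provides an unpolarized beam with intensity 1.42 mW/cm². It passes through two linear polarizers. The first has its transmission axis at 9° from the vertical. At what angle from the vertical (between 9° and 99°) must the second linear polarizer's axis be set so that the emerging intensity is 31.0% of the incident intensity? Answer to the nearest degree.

θ ≈ 47°

Unpolarized light through the first polarizer → I₁ = ½ I₀, now polarized at 9°.
Need I₂/I₀ = 0.31, so cos²(θ − 9°) = 0.31 / 0.5 = 0.62.
θ − 9° = arccos(√0.62) = 38.1°, giving θ ≈ 9 + 38.1 = 47.1°.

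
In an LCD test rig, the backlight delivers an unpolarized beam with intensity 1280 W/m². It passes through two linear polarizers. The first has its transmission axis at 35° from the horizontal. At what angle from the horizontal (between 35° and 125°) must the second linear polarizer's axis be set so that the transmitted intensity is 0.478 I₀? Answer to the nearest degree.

θ ≈ 47°

Unpolarized light through the first polarizer → I₁ = ½ I₀, now polarized at 35°.
Need I₂/I₀ = 0.478, so cos²(θ − 35°) = 0.478 / 0.5 = 0.956.
θ − 35° = arccos(√0.956) = 12.1°, giving θ ≈ 35 + 12.1 = 47.1°.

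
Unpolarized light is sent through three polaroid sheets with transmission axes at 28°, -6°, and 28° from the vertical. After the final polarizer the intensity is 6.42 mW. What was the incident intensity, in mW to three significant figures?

I₀ ≈ 27.2 mW

Unpolarized light through the first polarizer → I₁ = ½ I₀, now polarized at 28°.
I₂ = I₁ cos²(-6° − 28°) = 0.5 I₀ · cos²(34°) = 0.3437 I₀.
I₃ = I₂ cos²(28° + 6°) = 0.3437 I₀ · cos²(34°) = 0.2362 I₀.
So 6.42 mW = 0.2362 I₀, giving I₀ = 6.42/0.2362 = 27.18 mW.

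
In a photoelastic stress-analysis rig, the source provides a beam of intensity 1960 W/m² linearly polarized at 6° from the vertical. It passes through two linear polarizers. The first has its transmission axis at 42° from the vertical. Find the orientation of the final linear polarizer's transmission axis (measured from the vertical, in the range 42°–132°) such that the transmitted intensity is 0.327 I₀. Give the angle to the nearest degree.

I₁ = I₀ cos²(42° − 6°) = I₀ cos²(36°) = 0.6545 I₀.
Need I₂/I₀ = 0.327, so cos²(θ − 42°) = 0.327 / 0.6545 = 0.4996.
θ − 42° = arccos(√0.4996) = 45.0°, giving θ ≈ 42 + 45.0 = 87.0°.

θ ≈ 87°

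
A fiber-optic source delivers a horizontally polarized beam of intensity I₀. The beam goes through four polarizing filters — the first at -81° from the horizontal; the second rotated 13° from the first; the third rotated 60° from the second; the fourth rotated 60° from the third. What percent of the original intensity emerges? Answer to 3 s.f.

≈ 0.145%

By Malus's law, I₁ = I₀ cos²(-81° − 0°) = I₀ cos²(81°) = 0.02447 I₀.
I₂ = I₁ cos²(13°) = 0.02447 · 0.9494 I₀ = 0.02323 I₀.
I₃ = I₂ cos²(60°) = 0.02323 · 0.25 I₀ = 0.005808 I₀.
I₄ = I₃ cos²(60°) = 0.005808 · 0.25 I₀ = 0.001452 I₀.
That is 0.1452% of the incident intensity.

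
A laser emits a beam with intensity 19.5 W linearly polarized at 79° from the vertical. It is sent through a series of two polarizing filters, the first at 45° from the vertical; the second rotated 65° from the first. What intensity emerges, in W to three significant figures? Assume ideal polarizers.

I₁ = 19.5 W · cos²(34°) = 13.4 W.
I₂ = I₁ · cos²(65°) = 13.4 · 0.1786 = 2.394 W.

I ≈ 2.39 W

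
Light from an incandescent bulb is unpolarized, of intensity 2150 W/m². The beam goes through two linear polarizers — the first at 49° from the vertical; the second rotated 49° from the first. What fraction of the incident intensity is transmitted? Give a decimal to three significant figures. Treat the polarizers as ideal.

I/I₀ ≈ 0.215

Unpolarized light through the first polarizer → I₁ = 2150 W/m²/2 = 1075 W/m², polarized at 49°.
I₂ = I₁ · cos²(49°) = 1075 · 0.4304 = 462.7 W/m².
Transmitted fraction = 0.2152.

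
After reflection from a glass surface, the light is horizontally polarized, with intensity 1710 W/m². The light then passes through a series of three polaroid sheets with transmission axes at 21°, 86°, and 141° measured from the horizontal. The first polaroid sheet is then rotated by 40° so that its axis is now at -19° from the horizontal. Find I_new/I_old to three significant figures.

I_new/I_old ≈ 0.385

Before rotation:
I₁ = I₀ cos²(21° − 0°) = I₀ cos²(21°) = 0.8716 I₀.
I₂ = I₁ cos²(86° − 21°) = 0.8716 I₀ · cos²(65°) = 0.1557 I₀.
I₃ = I₂ cos²(141° − 86°) = 0.1557 I₀ · cos²(55°) = 0.05121 I₀.
After rotation:
I₁ = I₀ cos²(-19° − 0°) = I₀ cos²(19°) = 0.894 I₀.
Angle between axes 1 and 2: 75°. I₂ = 0.894 I₀ · cos²(75°) = 0.05989 I₀.
I₃ = I₂ cos²(141° − 86°) = 0.05989 I₀ · cos²(55°) = 0.0197 I₀.
Ratio = 0.0197 / 0.05121 = 0.3847.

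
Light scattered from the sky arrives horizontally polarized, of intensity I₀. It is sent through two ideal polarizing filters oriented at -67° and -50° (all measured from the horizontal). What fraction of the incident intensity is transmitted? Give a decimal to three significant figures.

I₁ = I₀ cos²(-67° − 0°) = I₀ cos²(67°) = 0.1527 I₀.
I₂ = I₁ cos²(-50° + 67°) = 0.1527 I₀ · cos²(17°) = 0.1396 I₀.
Transmitted fraction = 0.1396.

≈ 0.140 I₀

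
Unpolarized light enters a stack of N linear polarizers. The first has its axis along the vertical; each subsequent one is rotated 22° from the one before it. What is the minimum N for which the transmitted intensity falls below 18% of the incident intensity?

First polarizer halves the unpolarized light: factor 1/2.
Each further stage multiplies by cos²(22°) = 0.8597.
After N polarizers: T = 0.5·0.8597^(N−1). Require T < 0.18 ⇒ N−1 > ln(0.18/0.5)/ln(0.8597) = 6.76, so N−1 ≥ 7 and N = 8.
Check: N=8 gives T = 0.1735 < 0.18; N=7 gives T = 0.2018.

N = 8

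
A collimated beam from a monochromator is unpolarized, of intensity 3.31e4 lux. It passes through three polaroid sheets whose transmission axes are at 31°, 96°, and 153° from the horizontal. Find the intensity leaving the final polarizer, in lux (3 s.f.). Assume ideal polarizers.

I ≈ 877 lux

Unpolarized light through the first polarizer → I₁ = 3.31e4 lux/2 = 1.655e+04 lux, polarized at 31°.
I₂ = I₁ · cos²(65°) = 1.655e+04 · 0.1786 = 2956 lux.
I₃ = I₂ · cos²(57°) = 2956 · 0.2966 = 876.8 lux.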